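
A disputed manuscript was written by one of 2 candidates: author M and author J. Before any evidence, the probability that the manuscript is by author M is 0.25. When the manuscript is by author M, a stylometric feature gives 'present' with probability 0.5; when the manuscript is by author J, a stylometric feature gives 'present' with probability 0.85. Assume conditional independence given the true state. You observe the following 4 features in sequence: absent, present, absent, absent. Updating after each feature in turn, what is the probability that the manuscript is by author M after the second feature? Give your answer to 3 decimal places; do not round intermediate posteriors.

0.395

After 'absent': P(author M) = 0.5·0.2500 / (0.5·0.2500 + 0.15·0.7500) ≈ 0.5263
After 'present': P(author M) = 0.5·0.5263 / (0.5·0.5263 + 0.85·0.4737) ≈ 0.3953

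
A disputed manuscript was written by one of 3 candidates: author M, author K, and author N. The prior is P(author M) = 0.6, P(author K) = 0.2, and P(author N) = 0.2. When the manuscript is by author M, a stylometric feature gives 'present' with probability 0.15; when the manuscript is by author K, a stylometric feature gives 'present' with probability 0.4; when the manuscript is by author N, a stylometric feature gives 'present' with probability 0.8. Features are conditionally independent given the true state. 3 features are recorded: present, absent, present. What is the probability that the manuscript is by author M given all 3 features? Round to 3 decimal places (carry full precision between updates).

After 'present': normaliser = 0.15·0.6000 + 0.4·0.2000 + 0.8·0.2000; P(author M) ≈ 0.2727, P(author K) ≈ 0.2424, P(author N) ≈ 0.4848
After 'absent': normaliser = 0.85·0.2727 + 0.6·0.2424 + 0.2·0.4848; P(author M) ≈ 0.4888, P(author K) ≈ 0.3067, P(author N) ≈ 0.2045
After 'present': normaliser = 0.15·0.4888 + 0.4·0.3067 + 0.8·0.2045; P(author M) ≈ 0.2039, P(author K) ≈ 0.3412, P(author N) ≈ 0.4549

0.204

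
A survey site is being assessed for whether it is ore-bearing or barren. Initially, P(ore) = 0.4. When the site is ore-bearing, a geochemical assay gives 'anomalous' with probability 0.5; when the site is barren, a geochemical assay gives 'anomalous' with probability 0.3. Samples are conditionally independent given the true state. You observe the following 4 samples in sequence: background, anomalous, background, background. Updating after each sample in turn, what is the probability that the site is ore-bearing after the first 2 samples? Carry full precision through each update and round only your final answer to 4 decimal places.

0.4425

After 'background': P(ore) = 0.5·0.4000 / (0.5·0.4000 + 0.7·0.6000) ≈ 0.3226
After 'anomalous': P(ore) = 0.5·0.3226 / (0.5·0.3226 + 0.3·0.6774) ≈ 0.4425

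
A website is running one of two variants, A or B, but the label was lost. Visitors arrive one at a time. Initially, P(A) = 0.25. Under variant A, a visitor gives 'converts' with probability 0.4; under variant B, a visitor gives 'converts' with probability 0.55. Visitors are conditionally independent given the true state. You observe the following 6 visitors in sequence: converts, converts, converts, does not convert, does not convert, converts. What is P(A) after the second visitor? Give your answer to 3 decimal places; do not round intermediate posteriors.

Each posterior becomes the prior for the next update.
After 'converts': P(A) = 0.4·0.2500 / (0.4·0.2500 + 0.55·0.7500) ≈ 0.1951
After 'converts': P(A) = 0.4·0.1951 / (0.4·0.1951 + 0.55·0.8049) ≈ 0.1499

0.150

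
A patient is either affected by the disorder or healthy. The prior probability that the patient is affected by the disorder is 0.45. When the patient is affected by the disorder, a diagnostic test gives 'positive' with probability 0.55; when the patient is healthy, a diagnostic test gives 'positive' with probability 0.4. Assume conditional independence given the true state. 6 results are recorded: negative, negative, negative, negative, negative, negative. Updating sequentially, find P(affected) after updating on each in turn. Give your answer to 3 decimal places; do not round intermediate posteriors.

After 'negative': P(affected) = 0.45·0.4500 / (0.45·0.4500 + 0.6·0.5500) ≈ 0.3803
After 'negative': P(affected) = 0.45·0.3803 / (0.45·0.3803 + 0.6·0.6197) ≈ 0.3152
After 'negative': P(affected) = 0.45·0.3152 / (0.45·0.3152 + 0.6·0.6848) ≈ 0.2566
After 'negative': P(affected) = 0.45·0.2566 / (0.45·0.2566 + 0.6·0.7434) ≈ 0.2056
After 'negative': P(affected) = 0.45·0.2056 / (0.45·0.2056 + 0.6·0.7944) ≈ 0.1626
After 'negative': P(affected) = 0.45·0.1626 / (0.45·0.1626 + 0.6·0.8374) ≈ 0.1271

0.127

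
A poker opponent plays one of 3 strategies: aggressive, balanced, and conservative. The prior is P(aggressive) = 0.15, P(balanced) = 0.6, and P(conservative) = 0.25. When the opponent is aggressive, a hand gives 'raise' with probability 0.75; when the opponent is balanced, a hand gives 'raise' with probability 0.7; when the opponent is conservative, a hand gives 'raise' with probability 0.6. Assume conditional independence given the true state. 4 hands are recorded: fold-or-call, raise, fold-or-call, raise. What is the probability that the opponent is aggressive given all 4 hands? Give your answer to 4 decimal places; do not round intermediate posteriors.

0.1143

After 'fold-or-call': normaliser = 0.25·0.1500 + 0.3·0.6000 + 0.4·0.2500; P(aggressive) ≈ 0.1181, P(balanced) ≈ 0.5669, P(conservative) ≈ 0.3150
After 'raise': normaliser = 0.75·0.1181 + 0.7·0.5669 + 0.6·0.3150; P(aggressive) ≈ 0.1313, P(balanced) ≈ 0.5884, P(conservative) ≈ 0.2802
After 'fold-or-call': normaliser = 0.25·0.1313 + 0.3·0.5884 + 0.4·0.2802; P(aggressive) ≈ 0.1022, P(balanced) ≈ 0.5492, P(conservative) ≈ 0.3487
After 'raise': normaliser = 0.75·0.1022 + 0.7·0.5492 + 0.6·0.3487; P(aggressive) ≈ 0.1143, P(balanced) ≈ 0.5736, P(conservative) ≈ 0.3121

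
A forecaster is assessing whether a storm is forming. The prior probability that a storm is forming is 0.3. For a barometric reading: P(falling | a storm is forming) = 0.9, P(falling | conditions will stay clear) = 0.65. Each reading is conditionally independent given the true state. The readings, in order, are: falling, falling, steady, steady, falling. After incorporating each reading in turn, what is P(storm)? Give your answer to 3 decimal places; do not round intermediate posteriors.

Apply Bayes' rule sequentially, carrying P(storm) forward.
After 'falling': P(storm) = 0.9·0.3000 / (0.9·0.3000 + 0.65·0.7000) ≈ 0.3724
After 'falling': P(storm) = 0.9·0.3724 / (0.9·0.3724 + 0.65·0.6276) ≈ 0.4510
After 'steady': P(storm) = 0.1·0.4510 / (0.1·0.4510 + 0.35·0.5490) ≈ 0.1901
After 'steady': P(storm) = 0.1·0.1901 / (0.1·0.1901 + 0.35·0.8099) ≈ 0.0629
After 'falling': P(storm) = 0.9·0.0629 / (0.9·0.0629 + 0.65·0.9371) ≈ 0.0850

0.085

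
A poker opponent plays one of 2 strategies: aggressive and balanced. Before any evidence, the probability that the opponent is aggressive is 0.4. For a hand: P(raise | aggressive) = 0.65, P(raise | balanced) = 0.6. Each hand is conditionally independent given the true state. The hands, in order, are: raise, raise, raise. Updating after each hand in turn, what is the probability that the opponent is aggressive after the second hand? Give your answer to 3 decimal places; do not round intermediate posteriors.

Each posterior becomes the prior for the next update.
After 'raise': P(aggressive) = 0.65·0.4000 / (0.65·0.4000 + 0.6·0.6000) ≈ 0.4194
After 'raise': P(aggressive) = 0.65·0.4194 / (0.65·0.4194 + 0.6·0.5806) ≈ 0.4390

0.439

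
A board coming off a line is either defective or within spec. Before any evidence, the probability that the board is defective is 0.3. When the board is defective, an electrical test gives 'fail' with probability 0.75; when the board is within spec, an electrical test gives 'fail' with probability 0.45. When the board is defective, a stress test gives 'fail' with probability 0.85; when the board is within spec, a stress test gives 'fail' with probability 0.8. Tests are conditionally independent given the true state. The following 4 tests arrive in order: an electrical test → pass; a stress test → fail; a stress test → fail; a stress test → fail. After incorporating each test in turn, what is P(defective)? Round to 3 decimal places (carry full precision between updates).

Apply Bayes' rule sequentially, carrying P(defective) forward.
After an electrical test='pass': P(defective) = 0.25·0.3000 / (0.25·0.3000 + 0.55·0.7000) ≈ 0.1630
After a stress test='fail': P(defective) = 0.85·0.1630 / (0.85·0.1630 + 0.8·0.8370) ≈ 0.1715
After a stress test='fail': P(defective) = 0.85·0.1715 / (0.85·0.1715 + 0.8·0.8285) ≈ 0.1803
After a stress test='fail': P(defective) = 0.85·0.1803 / (0.85·0.1803 + 0.8·0.8197) ≈ 0.1894

0.189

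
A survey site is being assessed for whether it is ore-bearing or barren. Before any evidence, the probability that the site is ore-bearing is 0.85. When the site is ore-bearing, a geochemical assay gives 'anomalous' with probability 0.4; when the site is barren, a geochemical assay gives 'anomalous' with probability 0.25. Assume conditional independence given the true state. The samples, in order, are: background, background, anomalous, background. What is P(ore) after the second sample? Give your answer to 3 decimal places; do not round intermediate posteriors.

0.784

After 'background': P(ore) = 0.6·0.8500 / (0.6·0.8500 + 0.75·0.1500) ≈ 0.8193
After 'background': P(ore) = 0.6·0.8193 / (0.6·0.8193 + 0.75·0.1807) ≈ 0.7839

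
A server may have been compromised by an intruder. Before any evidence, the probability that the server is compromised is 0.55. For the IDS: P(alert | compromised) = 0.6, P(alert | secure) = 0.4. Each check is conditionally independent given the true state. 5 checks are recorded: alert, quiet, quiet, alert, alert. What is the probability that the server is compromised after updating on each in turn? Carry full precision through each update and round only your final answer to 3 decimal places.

0.647

After 'alert': P(compromised) = 0.6·0.5500 / (0.6·0.5500 + 0.4·0.4500) ≈ 0.6471
After 'quiet': P(compromised) = 0.4·0.6471 / (0.4·0.6471 + 0.6·0.3529) ≈ 0.5500
After 'quiet': P(compromised) = 0.4·0.5500 / (0.4·0.5500 + 0.6·0.4500) ≈ 0.4490
After 'alert': P(compromised) = 0.6·0.4490 / (0.6·0.4490 + 0.4·0.5510) ≈ 0.5500
After 'alert': P(compromised) = 0.6·0.5500 / (0.6·0.5500 + 0.4·0.4500) ≈ 0.6471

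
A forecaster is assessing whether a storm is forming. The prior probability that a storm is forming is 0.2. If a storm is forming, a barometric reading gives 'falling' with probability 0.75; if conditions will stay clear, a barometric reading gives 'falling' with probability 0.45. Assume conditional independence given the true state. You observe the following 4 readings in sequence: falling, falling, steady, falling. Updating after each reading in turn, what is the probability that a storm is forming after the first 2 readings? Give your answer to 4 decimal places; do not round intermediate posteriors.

0.4098

After 'falling': P(storm) = 0.75·0.2000 / (0.75·0.2000 + 0.45·0.8000) ≈ 0.2941
After 'falling': P(storm) = 0.75·0.2941 / (0.75·0.2941 + 0.45·0.7059) ≈ 0.4098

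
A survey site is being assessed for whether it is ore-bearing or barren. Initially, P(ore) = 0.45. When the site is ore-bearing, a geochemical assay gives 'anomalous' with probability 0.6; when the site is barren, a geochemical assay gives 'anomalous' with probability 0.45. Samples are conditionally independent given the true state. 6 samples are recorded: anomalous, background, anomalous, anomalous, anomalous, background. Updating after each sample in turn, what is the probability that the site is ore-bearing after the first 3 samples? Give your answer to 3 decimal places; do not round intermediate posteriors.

0.514

After 'anomalous': P(ore) = 0.6·0.4500 / (0.6·0.4500 + 0.45·0.5500) ≈ 0.5217
After 'background': P(ore) = 0.4·0.5217 / (0.4·0.5217 + 0.55·0.4783) ≈ 0.4424
After 'anomalous': P(ore) = 0.6·0.4424 / (0.6·0.4424 + 0.45·0.5576) ≈ 0.5141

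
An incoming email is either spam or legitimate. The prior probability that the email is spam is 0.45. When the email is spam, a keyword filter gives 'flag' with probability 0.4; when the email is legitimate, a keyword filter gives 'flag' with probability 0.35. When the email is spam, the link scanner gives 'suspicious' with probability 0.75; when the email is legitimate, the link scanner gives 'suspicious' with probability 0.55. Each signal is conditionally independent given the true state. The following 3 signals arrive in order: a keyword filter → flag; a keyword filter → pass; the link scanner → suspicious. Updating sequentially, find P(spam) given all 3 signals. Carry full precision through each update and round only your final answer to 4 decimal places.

After a keyword filter='flag': P(spam) = 0.4·0.4500 / (0.4·0.4500 + 0.35·0.5500) ≈ 0.4832
After a keyword filter='pass': P(spam) = 0.6·0.4832 / (0.6·0.4832 + 0.65·0.5168) ≈ 0.4633
After the link scanner='suspicious': P(spam) = 0.75·0.4633 / (0.75·0.4633 + 0.55·0.5367) ≈ 0.5407

0.5407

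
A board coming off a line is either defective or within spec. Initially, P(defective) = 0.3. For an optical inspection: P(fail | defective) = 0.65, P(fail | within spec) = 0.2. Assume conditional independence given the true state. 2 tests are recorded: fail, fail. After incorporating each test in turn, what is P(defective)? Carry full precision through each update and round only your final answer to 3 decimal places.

0.819

After 'fail': P(defective) = 0.65·0.3000 / (0.65·0.3000 + 0.2·0.7000) ≈ 0.5821
After 'fail': P(defective) = 0.65·0.5821 / (0.65·0.5821 + 0.2·0.4179) ≈ 0.8191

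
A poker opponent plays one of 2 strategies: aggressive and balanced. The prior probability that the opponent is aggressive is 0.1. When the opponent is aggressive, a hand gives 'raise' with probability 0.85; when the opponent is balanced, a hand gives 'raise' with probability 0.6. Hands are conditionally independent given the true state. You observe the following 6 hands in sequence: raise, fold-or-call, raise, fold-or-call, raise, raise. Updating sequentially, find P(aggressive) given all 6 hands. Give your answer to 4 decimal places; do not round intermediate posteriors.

After 'raise': P(aggressive) = 0.85·0.1000 / (0.85·0.1000 + 0.6·0.9000) ≈ 0.1360
After 'fold-or-call': P(aggressive) = 0.15·0.1360 / (0.15·0.1360 + 0.4·0.8640) ≈ 0.0557
After 'raise': P(aggressive) = 0.85·0.0557 / (0.85·0.0557 + 0.6·0.9443) ≈ 0.0772
After 'fold-or-call': P(aggressive) = 0.15·0.0772 / (0.15·0.0772 + 0.4·0.9228) ≈ 0.0304
After 'raise': P(aggressive) = 0.85·0.0304 / (0.85·0.0304 + 0.6·0.9696) ≈ 0.0425
After 'raise': P(aggressive) = 0.85·0.0425 / (0.85·0.0425 + 0.6·0.9575) ≈ 0.0592

0.0592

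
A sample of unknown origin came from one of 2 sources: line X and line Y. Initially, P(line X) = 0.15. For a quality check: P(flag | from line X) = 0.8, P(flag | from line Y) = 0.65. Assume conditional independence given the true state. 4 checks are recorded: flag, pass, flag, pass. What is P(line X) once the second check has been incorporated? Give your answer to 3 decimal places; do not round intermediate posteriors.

0.110

After 'flag': P(line X) = 0.8·0.1500 / (0.8·0.1500 + 0.65·0.8500) ≈ 0.1784
After 'pass': P(line X) = 0.2·0.1784 / (0.2·0.1784 + 0.35·0.8216) ≈ 0.1104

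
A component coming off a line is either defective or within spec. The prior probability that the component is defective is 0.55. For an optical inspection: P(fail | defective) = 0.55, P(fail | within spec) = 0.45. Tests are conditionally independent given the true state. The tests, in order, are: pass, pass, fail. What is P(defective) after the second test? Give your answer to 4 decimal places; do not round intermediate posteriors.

0.4500

After 'pass': P(defective) = 0.45·0.5500 / (0.45·0.5500 + 0.55·0.4500) ≈ 0.5000
After 'pass': P(defective) = 0.45·0.5000 / (0.45·0.5000 + 0.55·0.5000) ≈ 0.4500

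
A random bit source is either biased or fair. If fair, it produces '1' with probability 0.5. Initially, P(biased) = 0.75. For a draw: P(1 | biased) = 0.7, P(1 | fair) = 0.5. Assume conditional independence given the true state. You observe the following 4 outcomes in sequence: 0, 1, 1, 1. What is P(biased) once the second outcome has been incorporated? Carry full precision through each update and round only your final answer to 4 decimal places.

0.7159

After '0': P(biased) = 0.3·0.7500 / (0.3·0.7500 + 0.5·0.2500) ≈ 0.6429
After '1': P(biased) = 0.7·0.6429 / (0.7·0.6429 + 0.5·0.3571) ≈ 0.7159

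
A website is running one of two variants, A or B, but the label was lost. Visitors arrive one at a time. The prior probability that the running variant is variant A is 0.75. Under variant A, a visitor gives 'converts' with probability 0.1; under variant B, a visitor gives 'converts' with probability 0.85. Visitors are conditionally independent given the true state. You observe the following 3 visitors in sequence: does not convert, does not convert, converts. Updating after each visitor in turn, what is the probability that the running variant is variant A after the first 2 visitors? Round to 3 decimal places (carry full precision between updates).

0.991

After 'does not convert': P(A) = 0.9·0.7500 / (0.9·0.7500 + 0.15·0.2500) ≈ 0.9474
After 'does not convert': P(A) = 0.9·0.9474 / (0.9·0.9474 + 0.15·0.0526) ≈ 0.9908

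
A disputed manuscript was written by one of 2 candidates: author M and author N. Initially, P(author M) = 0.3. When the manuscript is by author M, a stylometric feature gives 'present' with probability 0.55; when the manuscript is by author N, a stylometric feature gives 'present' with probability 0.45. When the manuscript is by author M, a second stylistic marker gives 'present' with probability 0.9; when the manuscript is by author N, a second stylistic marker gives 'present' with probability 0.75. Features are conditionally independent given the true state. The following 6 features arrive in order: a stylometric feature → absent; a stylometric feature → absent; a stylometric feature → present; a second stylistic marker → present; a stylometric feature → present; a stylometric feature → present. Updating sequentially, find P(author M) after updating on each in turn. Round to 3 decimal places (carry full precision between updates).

After a stylometric feature='absent': P(author M) = 0.45·0.3000 / (0.45·0.3000 + 0.55·0.7000) ≈ 0.2596
After a stylometric feature='absent': P(author M) = 0.45·0.2596 / (0.45·0.2596 + 0.55·0.7404) ≈ 0.2229
After a stylometric feature='present': P(author M) = 0.55·0.2229 / (0.55·0.2229 + 0.45·0.7771) ≈ 0.2596
After a second stylistic marker='present': P(author M) = 0.9·0.2596 / (0.9·0.2596 + 0.75·0.7404) ≈ 0.2962
After a stylometric feature='present': P(author M) = 0.55·0.2962 / (0.55·0.2962 + 0.45·0.7038) ≈ 0.3396
After a stylometric feature='present': P(author M) = 0.55·0.3396 / (0.55·0.3396 + 0.45·0.6604) ≈ 0.3860

0.386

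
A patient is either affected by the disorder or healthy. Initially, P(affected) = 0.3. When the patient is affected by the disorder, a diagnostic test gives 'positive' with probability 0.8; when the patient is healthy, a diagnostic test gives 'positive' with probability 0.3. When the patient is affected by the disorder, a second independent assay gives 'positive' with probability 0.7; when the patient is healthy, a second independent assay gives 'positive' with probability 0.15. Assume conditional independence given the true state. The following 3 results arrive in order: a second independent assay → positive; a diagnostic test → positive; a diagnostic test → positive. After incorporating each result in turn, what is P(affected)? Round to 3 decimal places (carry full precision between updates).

After a second independent assay='positive': P(affected) = 0.7·0.3000 / (0.7·0.3000 + 0.15·0.7000) ≈ 0.6667
After a diagnostic test='positive': P(affected) = 0.8·0.6667 / (0.8·0.6667 + 0.3·0.3333) ≈ 0.8421
After a diagnostic test='positive': P(affected) = 0.8·0.8421 / (0.8·0.8421 + 0.3·0.1579) ≈ 0.9343

0.934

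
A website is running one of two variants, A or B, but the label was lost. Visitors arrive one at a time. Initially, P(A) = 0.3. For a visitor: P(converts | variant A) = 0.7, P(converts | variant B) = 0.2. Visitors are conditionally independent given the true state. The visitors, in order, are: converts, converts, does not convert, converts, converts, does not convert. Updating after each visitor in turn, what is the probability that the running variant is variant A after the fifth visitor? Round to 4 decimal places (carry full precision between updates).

0.9602

After 'converts': P(A) = 0.7·0.3000 / (0.7·0.3000 + 0.2·0.7000) ≈ 0.6000
After 'converts': P(A) = 0.7·0.6000 / (0.7·0.6000 + 0.2·0.4000) ≈ 0.8400
After 'does not convert': P(A) = 0.3·0.8400 / (0.3·0.8400 + 0.8·0.1600) ≈ 0.6632
After 'converts': P(A) = 0.7·0.6632 / (0.7·0.6632 + 0.2·0.3368) ≈ 0.8733
After 'converts': P(A) = 0.7·0.8733 / (0.7·0.8733 + 0.2·0.1267) ≈ 0.9602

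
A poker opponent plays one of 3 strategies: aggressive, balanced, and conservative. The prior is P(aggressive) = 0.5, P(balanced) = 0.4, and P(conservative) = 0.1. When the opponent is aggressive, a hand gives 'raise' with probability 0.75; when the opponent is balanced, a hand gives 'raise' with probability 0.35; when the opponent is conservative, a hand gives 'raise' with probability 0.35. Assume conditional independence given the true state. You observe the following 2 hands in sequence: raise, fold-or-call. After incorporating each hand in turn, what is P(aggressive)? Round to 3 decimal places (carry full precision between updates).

Each posterior becomes the prior for the next update.
After 'raise': normaliser = 0.75·0.5000 + 0.35·0.4000 + 0.35·0.1000; P(aggressive) ≈ 0.6818, P(balanced) ≈ 0.2545, P(conservative) ≈ 0.0636
After 'fold-or-call': normaliser = 0.25·0.6818 + 0.65·0.2545 + 0.65·0.0636; P(aggressive) ≈ 0.4518, P(balanced) ≈ 0.4386, P(conservative) ≈ 0.1096

0.452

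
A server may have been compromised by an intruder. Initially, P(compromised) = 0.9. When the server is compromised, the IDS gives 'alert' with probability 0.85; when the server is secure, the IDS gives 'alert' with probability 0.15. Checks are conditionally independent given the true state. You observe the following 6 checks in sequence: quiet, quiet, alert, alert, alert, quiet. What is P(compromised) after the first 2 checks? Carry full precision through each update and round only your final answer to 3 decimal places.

0.219

Each posterior becomes the prior for the next update.
After 'quiet': P(compromised) = 0.15·0.9000 / (0.15·0.9000 + 0.85·0.1000) ≈ 0.6136
After 'quiet': P(compromised) = 0.15·0.6136 / (0.15·0.6136 + 0.85·0.3864) ≈ 0.2189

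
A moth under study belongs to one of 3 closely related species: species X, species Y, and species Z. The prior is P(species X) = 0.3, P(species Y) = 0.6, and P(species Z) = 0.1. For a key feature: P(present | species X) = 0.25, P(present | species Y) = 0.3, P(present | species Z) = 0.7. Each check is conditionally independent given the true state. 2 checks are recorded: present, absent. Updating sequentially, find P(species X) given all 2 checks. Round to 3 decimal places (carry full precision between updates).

0.277

After 'present': normaliser = 0.25·0.3000 + 0.3·0.6000 + 0.7·0.1000; P(species X) ≈ 0.2308, P(species Y) ≈ 0.5538, P(species Z) ≈ 0.2154
After 'absent': normaliser = 0.75·0.2308 + 0.7·0.5538 + 0.3·0.2154; P(species X) ≈ 0.2768, P(species Y) ≈ 0.6199, P(species Z) ≈ 0.1033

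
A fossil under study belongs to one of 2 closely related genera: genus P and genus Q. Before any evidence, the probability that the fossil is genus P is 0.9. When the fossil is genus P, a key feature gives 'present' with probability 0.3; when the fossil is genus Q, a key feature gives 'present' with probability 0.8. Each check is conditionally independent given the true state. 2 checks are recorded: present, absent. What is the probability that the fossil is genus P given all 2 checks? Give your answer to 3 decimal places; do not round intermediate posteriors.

After 'present': P(genus P) = 0.3·0.9000 / (0.3·0.9000 + 0.8·0.1000) ≈ 0.7714
After 'absent': P(genus P) = 0.7·0.7714 / (0.7·0.7714 + 0.2·0.2286) ≈ 0.9220

0.922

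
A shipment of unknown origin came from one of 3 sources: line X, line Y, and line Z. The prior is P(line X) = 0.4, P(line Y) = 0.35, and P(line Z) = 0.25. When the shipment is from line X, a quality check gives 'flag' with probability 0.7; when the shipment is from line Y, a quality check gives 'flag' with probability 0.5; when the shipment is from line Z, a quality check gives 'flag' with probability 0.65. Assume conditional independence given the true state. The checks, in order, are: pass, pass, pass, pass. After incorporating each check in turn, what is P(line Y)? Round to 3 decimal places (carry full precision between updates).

0.758

After 'pass': normaliser = 0.3·0.4000 + 0.5·0.3500 + 0.35·0.2500; P(line X) ≈ 0.3137, P(line Y) ≈ 0.4575, P(line Z) ≈ 0.2288
After 'pass': normaliser = 0.3·0.3137 + 0.5·0.4575 + 0.35·0.2288; P(line X) ≈ 0.2336, P(line Y) ≈ 0.5677, P(line Z) ≈ 0.1987
After 'pass': normaliser = 0.3·0.2336 + 0.5·0.5677 + 0.35·0.1987; P(line X) ≈ 0.1655, P(line Y) ≈ 0.6703, P(line Z) ≈ 0.1642
After 'pass': normaliser = 0.3·0.1655 + 0.5·0.6703 + 0.35·0.1642; P(line X) ≈ 0.1122, P(line Y) ≈ 0.7578, P(line Z) ≈ 0.1300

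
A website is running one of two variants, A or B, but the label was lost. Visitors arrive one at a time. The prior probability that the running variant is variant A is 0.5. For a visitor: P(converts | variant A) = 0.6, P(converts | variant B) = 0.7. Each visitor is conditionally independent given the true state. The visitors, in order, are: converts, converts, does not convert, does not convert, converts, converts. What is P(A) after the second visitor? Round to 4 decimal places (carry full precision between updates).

0.4235

After 'converts': P(A) = 0.6·0.5000 / (0.6·0.5000 + 0.7·0.5000) ≈ 0.4615
After 'converts': P(A) = 0.6·0.4615 / (0.6·0.4615 + 0.7·0.5385) ≈ 0.4235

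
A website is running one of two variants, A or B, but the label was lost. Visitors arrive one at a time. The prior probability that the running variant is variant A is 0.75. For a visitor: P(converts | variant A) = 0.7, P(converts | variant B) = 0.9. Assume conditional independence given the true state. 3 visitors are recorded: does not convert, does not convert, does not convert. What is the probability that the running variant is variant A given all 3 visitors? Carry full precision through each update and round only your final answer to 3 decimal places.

After 'does not convert': P(A) = 0.3·0.7500 / (0.3·0.7500 + 0.1·0.2500) ≈ 0.9000
After 'does not convert': P(A) = 0.3·0.9000 / (0.3·0.9000 + 0.1·0.1000) ≈ 0.9643
After 'does not convert': P(A) = 0.3·0.9643 / (0.3·0.9643 + 0.1·0.0357) ≈ 0.9878

0.988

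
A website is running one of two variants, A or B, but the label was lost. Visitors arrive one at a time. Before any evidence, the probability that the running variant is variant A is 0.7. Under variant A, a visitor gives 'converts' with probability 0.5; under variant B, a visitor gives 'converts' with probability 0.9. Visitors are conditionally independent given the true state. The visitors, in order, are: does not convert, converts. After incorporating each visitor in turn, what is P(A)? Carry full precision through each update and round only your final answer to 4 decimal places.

0.8663

After 'does not convert': P(A) = 0.5·0.7000 / (0.5·0.7000 + 0.1·0.3000) ≈ 0.9211
After 'converts': P(A) = 0.5·0.9211 / (0.5·0.9211 + 0.9·0.0789) ≈ 0.8663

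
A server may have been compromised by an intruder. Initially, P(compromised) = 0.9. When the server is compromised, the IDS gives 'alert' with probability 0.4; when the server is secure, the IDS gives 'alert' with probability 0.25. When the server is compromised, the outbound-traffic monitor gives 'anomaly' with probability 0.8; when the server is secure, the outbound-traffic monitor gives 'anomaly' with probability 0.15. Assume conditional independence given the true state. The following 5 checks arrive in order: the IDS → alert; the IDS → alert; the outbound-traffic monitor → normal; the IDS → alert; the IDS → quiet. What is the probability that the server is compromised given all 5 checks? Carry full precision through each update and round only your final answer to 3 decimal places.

0.874

After the IDS='alert': P(compromised) = 0.4·0.9000 / (0.4·0.9000 + 0.25·0.1000) ≈ 0.9351
After the IDS='alert': P(compromised) = 0.4·0.9351 / (0.4·0.9351 + 0.25·0.0649) ≈ 0.9584
After the outbound-traffic monitor='normal': P(compromised) = 0.2·0.9584 / (0.2·0.9584 + 0.85·0.0416) ≈ 0.8443
After the IDS='alert': P(compromised) = 0.4·0.8443 / (0.4·0.8443 + 0.25·0.1557) ≈ 0.8966
After the IDS='quiet': P(compromised) = 0.6·0.8966 / (0.6·0.8966 + 0.75·0.1034) ≈ 0.8740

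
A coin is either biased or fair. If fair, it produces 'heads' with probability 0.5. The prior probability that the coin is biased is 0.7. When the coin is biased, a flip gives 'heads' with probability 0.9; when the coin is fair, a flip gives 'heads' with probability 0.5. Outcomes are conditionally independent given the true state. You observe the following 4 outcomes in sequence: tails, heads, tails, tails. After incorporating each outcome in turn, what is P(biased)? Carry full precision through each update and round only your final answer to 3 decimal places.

0.033

Each posterior becomes the prior for the next update.
After 'tails': P(biased) = 0.1·0.7000 / (0.1·0.7000 + 0.5·0.3000) ≈ 0.3182
After 'heads': P(biased) = 0.9·0.3182 / (0.9·0.3182 + 0.5·0.6818) ≈ 0.4565
After 'tails': P(biased) = 0.1·0.4565 / (0.1·0.4565 + 0.5·0.5435) ≈ 0.1438
After 'tails': P(biased) = 0.1·0.1438 / (0.1·0.1438 + 0.5·0.8562) ≈ 0.0325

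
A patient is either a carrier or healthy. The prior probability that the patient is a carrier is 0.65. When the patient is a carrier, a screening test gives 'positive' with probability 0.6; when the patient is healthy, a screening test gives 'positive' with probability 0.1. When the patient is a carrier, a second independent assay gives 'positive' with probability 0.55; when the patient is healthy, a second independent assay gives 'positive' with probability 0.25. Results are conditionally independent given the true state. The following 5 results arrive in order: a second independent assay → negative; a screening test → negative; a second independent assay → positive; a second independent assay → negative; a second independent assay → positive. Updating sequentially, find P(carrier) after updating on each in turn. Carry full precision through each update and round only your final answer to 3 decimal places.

After a second independent assay='negative': P(carrier) = 0.45·0.6500 / (0.45·0.6500 + 0.75·0.3500) ≈ 0.5270
After a screening test='negative': P(carrier) = 0.4·0.5270 / (0.4·0.5270 + 0.9·0.4730) ≈ 0.3312
After a second independent assay='positive': P(carrier) = 0.55·0.3312 / (0.55·0.3312 + 0.25·0.6688) ≈ 0.5214
After a second independent assay='negative': P(carrier) = 0.45·0.5214 / (0.45·0.5214 + 0.75·0.4786) ≈ 0.3953
After a second independent assay='positive': P(carrier) = 0.55·0.3953 / (0.55·0.3953 + 0.25·0.6047) ≈ 0.5899

0.590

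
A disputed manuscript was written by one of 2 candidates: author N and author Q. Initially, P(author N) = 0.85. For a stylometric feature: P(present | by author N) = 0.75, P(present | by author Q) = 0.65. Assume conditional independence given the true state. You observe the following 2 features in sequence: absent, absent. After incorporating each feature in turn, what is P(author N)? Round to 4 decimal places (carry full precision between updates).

0.7430

After 'absent': P(author N) = 0.25·0.8500 / (0.25·0.8500 + 0.35·0.1500) ≈ 0.8019
After 'absent': P(author N) = 0.25·0.8019 / (0.25·0.8019 + 0.35·0.1981) ≈ 0.7430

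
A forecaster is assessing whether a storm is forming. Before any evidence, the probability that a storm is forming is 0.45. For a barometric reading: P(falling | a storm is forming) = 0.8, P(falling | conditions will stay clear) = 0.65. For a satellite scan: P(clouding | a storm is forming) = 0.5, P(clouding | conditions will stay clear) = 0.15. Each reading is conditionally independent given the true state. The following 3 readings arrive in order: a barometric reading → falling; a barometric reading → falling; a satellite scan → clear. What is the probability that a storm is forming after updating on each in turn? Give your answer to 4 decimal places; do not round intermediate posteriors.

After a barometric reading='falling': P(storm) = 0.8·0.4500 / (0.8·0.4500 + 0.65·0.5500) ≈ 0.5017
After a barometric reading='falling': P(storm) = 0.8·0.5017 / (0.8·0.5017 + 0.65·0.4983) ≈ 0.5534
After a satellite scan='clear': P(storm) = 0.5·0.5534 / (0.5·0.5534 + 0.85·0.4466) ≈ 0.4216

0.4216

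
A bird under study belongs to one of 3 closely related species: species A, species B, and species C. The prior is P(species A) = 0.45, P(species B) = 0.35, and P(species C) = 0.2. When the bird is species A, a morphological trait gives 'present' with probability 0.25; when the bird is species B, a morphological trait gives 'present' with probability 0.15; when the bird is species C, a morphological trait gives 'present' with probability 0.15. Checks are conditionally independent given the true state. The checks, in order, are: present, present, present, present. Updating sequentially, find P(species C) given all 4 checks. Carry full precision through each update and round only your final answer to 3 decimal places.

After 'present': normaliser = 0.25·0.4500 + 0.15·0.3500 + 0.15·0.2000; P(species A) ≈ 0.5769, P(species B) ≈ 0.2692, P(species C) ≈ 0.1538
After 'present': normaliser = 0.25·0.5769 + 0.15·0.2692 + 0.15·0.1538; P(species A) ≈ 0.6944, P(species B) ≈ 0.1944, P(species C) ≈ 0.1111
After 'present': normaliser = 0.25·0.6944 + 0.15·0.1944 + 0.15·0.1111; P(species A) ≈ 0.7911, P(species B) ≈ 0.1329, P(species C) ≈ 0.0759
After 'present': normaliser = 0.25·0.7911 + 0.15·0.1329 + 0.15·0.0759; P(species A) ≈ 0.8633, P(species B) ≈ 0.0870, P(species C) ≈ 0.0497

0.050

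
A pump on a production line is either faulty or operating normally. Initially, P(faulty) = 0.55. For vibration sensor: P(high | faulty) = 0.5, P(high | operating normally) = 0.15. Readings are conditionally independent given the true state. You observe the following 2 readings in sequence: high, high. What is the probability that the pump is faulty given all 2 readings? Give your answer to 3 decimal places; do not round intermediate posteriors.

After 'high': P(faulty) = 0.5·0.5500 / (0.5·0.5500 + 0.15·0.4500) ≈ 0.8029
After 'high': P(faulty) = 0.5·0.8029 / (0.5·0.8029 + 0.15·0.1971) ≈ 0.9314

0.931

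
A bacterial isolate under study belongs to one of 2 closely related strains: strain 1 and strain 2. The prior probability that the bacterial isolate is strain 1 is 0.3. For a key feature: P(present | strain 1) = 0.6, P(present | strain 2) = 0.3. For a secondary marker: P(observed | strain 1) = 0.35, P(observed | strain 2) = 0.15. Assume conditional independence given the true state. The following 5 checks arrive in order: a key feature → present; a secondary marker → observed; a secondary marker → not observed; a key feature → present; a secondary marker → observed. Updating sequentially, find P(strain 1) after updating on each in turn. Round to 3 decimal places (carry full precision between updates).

0.877

After a key feature='present': P(strain 1) = 0.6·0.3000 / (0.6·0.3000 + 0.3·0.7000) ≈ 0.4615
After a secondary marker='observed': P(strain 1) = 0.35·0.4615 / (0.35·0.4615 + 0.15·0.5385) ≈ 0.6667
After a secondary marker='not observed': P(strain 1) = 0.65·0.6667 / (0.65·0.6667 + 0.85·0.3333) ≈ 0.6047
After a key feature='present': P(strain 1) = 0.6·0.6047 / (0.6·0.6047 + 0.3·0.3953) ≈ 0.7536
After a secondary marker='observed': P(strain 1) = 0.35·0.7536 / (0.35·0.7536 + 0.15·0.2464) ≈ 0.8771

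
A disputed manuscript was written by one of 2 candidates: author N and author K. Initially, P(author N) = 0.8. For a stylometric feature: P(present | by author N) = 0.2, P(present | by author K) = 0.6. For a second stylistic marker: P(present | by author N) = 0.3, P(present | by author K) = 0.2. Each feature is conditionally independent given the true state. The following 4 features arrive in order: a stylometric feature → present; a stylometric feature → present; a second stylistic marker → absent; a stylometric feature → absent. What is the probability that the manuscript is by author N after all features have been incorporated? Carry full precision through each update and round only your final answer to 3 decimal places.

Apply Bayes' rule sequentially, carrying P(author N) forward.
After a stylometric feature='present': P(author N) = 0.2·0.8000 / (0.2·0.8000 + 0.6·0.2000) ≈ 0.5714
After a stylometric feature='present': P(author N) = 0.2·0.5714 / (0.2·0.5714 + 0.6·0.4286) ≈ 0.3077
After a second stylistic marker='absent': P(author N) = 0.7·0.3077 / (0.7·0.3077 + 0.8·0.6923) ≈ 0.2800
After a stylometric feature='absent': P(author N) = 0.8·0.2800 / (0.8·0.2800 + 0.4·0.7200) ≈ 0.4375

0.438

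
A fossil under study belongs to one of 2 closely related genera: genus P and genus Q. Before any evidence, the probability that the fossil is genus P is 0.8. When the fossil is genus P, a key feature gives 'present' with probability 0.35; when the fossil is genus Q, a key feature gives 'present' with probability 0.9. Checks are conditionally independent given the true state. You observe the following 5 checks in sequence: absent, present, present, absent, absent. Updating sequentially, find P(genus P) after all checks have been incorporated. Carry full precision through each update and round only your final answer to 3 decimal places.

0.994

After 'absent': P(genus P) = 0.65·0.8000 / (0.65·0.8000 + 0.1·0.2000) ≈ 0.9630
After 'present': P(genus P) = 0.35·0.9630 / (0.35·0.9630 + 0.9·0.0370) ≈ 0.9100
After 'present': P(genus P) = 0.35·0.9100 / (0.35·0.9100 + 0.9·0.0900) ≈ 0.7972
After 'absent': P(genus P) = 0.65·0.7972 / (0.65·0.7972 + 0.1·0.2028) ≈ 0.9623
After 'absent': P(genus P) = 0.65·0.9623 / (0.65·0.9623 + 0.1·0.0377) ≈ 0.9940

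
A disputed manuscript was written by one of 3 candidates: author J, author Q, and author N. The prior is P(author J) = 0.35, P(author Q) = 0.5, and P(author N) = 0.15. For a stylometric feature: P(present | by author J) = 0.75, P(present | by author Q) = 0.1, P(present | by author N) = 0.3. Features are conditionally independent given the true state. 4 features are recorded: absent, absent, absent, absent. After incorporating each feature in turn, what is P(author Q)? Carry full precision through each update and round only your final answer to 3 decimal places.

Each posterior becomes the prior for the next update.
After 'absent': normaliser = 0.25·0.3500 + 0.9·0.5000 + 0.7·0.1500; P(author J) ≈ 0.1362, P(author Q) ≈ 0.7004, P(author N) ≈ 0.1634
After 'absent': normaliser = 0.25·0.1362 + 0.9·0.7004 + 0.7·0.1634; P(author J) ≈ 0.0437, P(author Q) ≈ 0.8094, P(author N) ≈ 0.1469
After 'absent': normaliser = 0.25·0.0437 + 0.9·0.8094 + 0.7·0.1469; P(author J) ≈ 0.0130, P(author Q) ≈ 0.8649, P(author N) ≈ 0.1221
After 'absent': normaliser = 0.25·0.0130 + 0.9·0.8649 + 0.7·0.1221; P(author J) ≈ 0.0037, P(author Q) ≈ 0.8977, P(author N) ≈ 0.0986

0.898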